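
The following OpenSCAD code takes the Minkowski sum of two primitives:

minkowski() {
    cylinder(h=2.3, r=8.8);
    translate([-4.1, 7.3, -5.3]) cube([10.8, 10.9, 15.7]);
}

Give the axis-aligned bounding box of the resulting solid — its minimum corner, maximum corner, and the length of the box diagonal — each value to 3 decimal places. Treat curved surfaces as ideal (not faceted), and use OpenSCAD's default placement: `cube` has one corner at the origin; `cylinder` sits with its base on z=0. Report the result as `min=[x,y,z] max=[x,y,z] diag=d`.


A = translate([-4.1, 7.3, -5.3]) cube([10.8, 10.9, 15.7]) → bbox [-4.1,7.3,-5.3] .. [6.7,18.2,10.4]
B = cylinder(h=2.3, r=8.8) → bbox [-8.8,-8.8,0] .. [8.8,8.8,2.3]
lo = A.lo+B.lo = [-4.1-8.8, 7.3-8.8, -5.3+0] = [-12.900,-1.500,-5.300]
hi = A.hi+B.hi = [6.7+8.8, 18.2+8.8, 10.4+2.3] = [15.500,27.000,12.700]
diag = √(28.4²+28.5²+18²) = √1942.81 = 44.077

min=[-12.900,-1.500,-5.300] max=[15.500,27.000,12.700] diag=44.077


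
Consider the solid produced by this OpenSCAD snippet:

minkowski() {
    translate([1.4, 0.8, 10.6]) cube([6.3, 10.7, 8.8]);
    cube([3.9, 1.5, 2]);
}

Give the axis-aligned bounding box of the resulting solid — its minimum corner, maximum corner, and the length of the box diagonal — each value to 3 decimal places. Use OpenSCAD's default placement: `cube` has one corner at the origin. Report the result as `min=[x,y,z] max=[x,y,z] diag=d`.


A = translate([1.4, 0.8, 10.6]) cube([6.3, 10.7, 8.8]) → bbox [1.4,0.8,10.6] .. [7.7,11.5,19.4]
B = cube([3.9, 1.5, 2]) → bbox [0,0,0] .. [3.9,1.5,2]
lo = A.lo+B.lo = [1.4+0, 0.8+0, 10.6+0] = [1.400,0.800,10.600]
hi = A.hi+B.hi = [7.7+3.9, 11.5+1.5, 19.4+2] = [11.600,13.000,21.400]
diag = √(10.2²+12.2²+10.8²) = √369.52 = 19.223

min=[1.400,0.800,10.600] max=[11.600,13.000,21.400] diag=19.223


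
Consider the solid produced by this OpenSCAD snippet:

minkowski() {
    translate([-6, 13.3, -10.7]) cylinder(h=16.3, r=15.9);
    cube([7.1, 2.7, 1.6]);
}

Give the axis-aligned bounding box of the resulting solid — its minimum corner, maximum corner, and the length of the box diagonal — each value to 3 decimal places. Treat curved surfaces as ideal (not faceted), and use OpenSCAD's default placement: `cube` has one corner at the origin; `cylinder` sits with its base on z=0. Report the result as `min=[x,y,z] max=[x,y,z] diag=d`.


A = translate([-6, 13.3, -10.7]) cylinder(h=16.3, r=15.9) → bbox [-21.9,-2.6,-10.7] .. [9.9,29.2,5.6]
B = cube([7.1, 2.7, 1.6]) → bbox [0,0,0] .. [7.1,2.7,1.6]
lo = A.lo+B.lo = [-21.9+0, -2.6+0, -10.7+0] = [-21.900,-2.600,-10.700]
hi = A.hi+B.hi = [9.9+7.1, 29.2+2.7, 5.6+1.6] = [17.000,31.900,7.200]
diag = √(38.9²+34.5²+17.9²) = √3023.87 = 54.990

min=[-21.900,-2.600,-10.700] max=[17.000,31.900,7.200] diag=54.990


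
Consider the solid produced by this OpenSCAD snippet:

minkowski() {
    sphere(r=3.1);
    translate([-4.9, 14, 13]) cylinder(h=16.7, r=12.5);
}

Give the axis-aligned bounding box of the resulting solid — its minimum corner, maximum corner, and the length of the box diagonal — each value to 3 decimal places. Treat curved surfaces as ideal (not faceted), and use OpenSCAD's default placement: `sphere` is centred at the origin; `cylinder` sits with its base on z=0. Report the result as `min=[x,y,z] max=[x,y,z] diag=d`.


A = translate([-4.9, 14, 13]) cylinder(h=16.7, r=12.5) → bbox [-17.4,1.5,13] .. [7.6,26.5,29.7]
B = sphere(r=3.1) → bbox [-3.1,-3.1,-3.1] .. [3.1,3.1,3.1]
lo = A.lo+B.lo = [-17.4-3.1, 1.5-3.1, 13-3.1] = [-20.500,-1.600,9.900]
hi = A.hi+B.hi = [7.6+3.1, 26.5+3.1, 29.7+3.1] = [10.700,29.600,32.800]
diag = √(31.2²+31.2²+22.9²) = √2471.29 = 49.712

min=[-20.500,-1.600,9.900] max=[10.700,29.600,32.800] diag=49.712


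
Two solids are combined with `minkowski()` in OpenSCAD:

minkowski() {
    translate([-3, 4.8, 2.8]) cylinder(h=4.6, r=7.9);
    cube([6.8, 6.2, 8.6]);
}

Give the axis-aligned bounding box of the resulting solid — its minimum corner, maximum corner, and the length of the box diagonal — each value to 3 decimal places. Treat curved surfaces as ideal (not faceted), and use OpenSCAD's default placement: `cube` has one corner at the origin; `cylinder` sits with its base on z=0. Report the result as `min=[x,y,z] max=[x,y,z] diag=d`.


min=[-10.900,-3.100,2.800] max=[11.700,18.900,16.000] diag=34.191

A = translate([-3, 4.8, 2.8]) cylinder(h=4.6, r=7.9) → bbox [-10.9,-3.1,2.8] .. [4.9,12.7,7.4]
B = cube([6.8, 6.2, 8.6]) → bbox [0,0,0] .. [6.8,6.2,8.6]
lo = A.lo+B.lo = [-10.9+0, -3.1+0, 2.8+0] = [-10.900,-3.100,2.800]
hi = A.hi+B.hi = [4.9+6.8, 12.7+6.2, 7.4+8.6] = [11.700,18.900,16.000]
diag = √(22.6²+22²+13.2²) = √1169 = 34.191


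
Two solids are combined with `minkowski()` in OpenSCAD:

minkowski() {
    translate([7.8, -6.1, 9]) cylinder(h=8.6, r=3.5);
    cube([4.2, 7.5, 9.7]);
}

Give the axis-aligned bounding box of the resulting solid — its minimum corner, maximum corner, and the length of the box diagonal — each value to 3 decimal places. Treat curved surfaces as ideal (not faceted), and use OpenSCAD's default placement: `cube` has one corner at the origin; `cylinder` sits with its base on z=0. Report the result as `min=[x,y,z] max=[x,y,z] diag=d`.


A = translate([7.8, -6.1, 9]) cylinder(h=8.6, r=3.5) → bbox [4.3,-9.6,9] .. [11.3,-2.6,17.6]
B = cube([4.2, 7.5, 9.7]) → bbox [0,0,0] .. [4.2,7.5,9.7]
lo = A.lo+B.lo = [4.3+0, -9.6+0, 9+0] = [4.300,-9.600,9.000]
hi = A.hi+B.hi = [11.3+4.2, -2.6+7.5, 17.6+9.7] = [15.500,4.900,27.300]
diag = √(11.2²+14.5²+18.3²) = √670.58 = 25.896

min=[4.300,-9.600,9.000] max=[15.500,4.900,27.300] diag=25.896


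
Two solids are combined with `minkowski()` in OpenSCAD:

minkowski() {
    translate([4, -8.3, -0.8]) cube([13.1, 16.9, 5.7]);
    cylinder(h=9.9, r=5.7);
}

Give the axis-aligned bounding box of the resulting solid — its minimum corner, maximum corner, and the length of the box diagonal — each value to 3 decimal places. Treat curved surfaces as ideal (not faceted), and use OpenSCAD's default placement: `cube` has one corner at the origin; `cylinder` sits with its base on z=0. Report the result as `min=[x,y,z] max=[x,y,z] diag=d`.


A = translate([4, -8.3, -0.8]) cube([13.1, 16.9, 5.7]) → bbox [4,-8.3,-0.8] .. [17.1,8.6,4.9]
B = cylinder(h=9.9, r=5.7) → bbox [-5.7,-5.7,0] .. [5.7,5.7,9.9]
lo = A.lo+B.lo = [4-5.7, -8.3-5.7, -0.8+0] = [-1.700,-14.000,-0.800]
hi = A.hi+B.hi = [17.1+5.7, 8.6+5.7, 4.9+9.9] = [22.800,14.300,14.800]
diag = √(24.5²+28.3²+15.6²) = √1644.5 = 40.552

min=[-1.700,-14.000,-0.800] max=[22.800,14.300,14.800] diag=40.552


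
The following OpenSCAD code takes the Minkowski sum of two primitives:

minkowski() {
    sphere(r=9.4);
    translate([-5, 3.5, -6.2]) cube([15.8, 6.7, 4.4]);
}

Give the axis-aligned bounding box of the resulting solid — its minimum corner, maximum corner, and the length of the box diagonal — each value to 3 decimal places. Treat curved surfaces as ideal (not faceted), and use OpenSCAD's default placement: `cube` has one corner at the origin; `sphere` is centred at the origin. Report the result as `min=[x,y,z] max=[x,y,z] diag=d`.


A = translate([-5, 3.5, -6.2]) cube([15.8, 6.7, 4.4]) → bbox [-5,3.5,-6.2] .. [10.8,10.2,-1.8]
B = sphere(r=9.4) → bbox [-9.4,-9.4,-9.4] .. [9.4,9.4,9.4]
lo = A.lo+B.lo = [-5-9.4, 3.5-9.4, -6.2-9.4] = [-14.400,-5.900,-15.600]
hi = A.hi+B.hi = [10.8+9.4, 10.2+9.4, -1.8+9.4] = [20.200,19.600,7.600]
diag = √(34.6²+25.5²+23.2²) = √2385.65 = 48.843

min=[-14.400,-5.900,-15.600] max=[20.200,19.600,7.600] diag=48.843


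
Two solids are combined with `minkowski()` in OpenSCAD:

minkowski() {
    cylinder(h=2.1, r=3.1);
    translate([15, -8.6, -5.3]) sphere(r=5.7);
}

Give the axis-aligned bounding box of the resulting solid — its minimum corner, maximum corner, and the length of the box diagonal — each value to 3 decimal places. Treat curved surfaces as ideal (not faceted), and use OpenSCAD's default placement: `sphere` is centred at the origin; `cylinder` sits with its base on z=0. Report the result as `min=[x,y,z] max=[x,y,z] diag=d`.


min=[6.200,-17.400,-11.000] max=[23.800,0.200,2.500] diag=28.316

A = translate([15, -8.6, -5.3]) sphere(r=5.7) → bbox [9.3,-14.3,-11] .. [20.7,-2.9,0.4]
B = cylinder(h=2.1, r=3.1) → bbox [-3.1,-3.1,0] .. [3.1,3.1,2.1]
lo = A.lo+B.lo = [9.3-3.1, -14.3-3.1, -11+0] = [6.200,-17.400,-11.000]
hi = A.hi+B.hi = [20.7+3.1, -2.9+3.1, 0.4+2.1] = [23.800,0.200,2.500]
diag = √(17.6²+17.6²+13.5²) = √801.77 = 28.316


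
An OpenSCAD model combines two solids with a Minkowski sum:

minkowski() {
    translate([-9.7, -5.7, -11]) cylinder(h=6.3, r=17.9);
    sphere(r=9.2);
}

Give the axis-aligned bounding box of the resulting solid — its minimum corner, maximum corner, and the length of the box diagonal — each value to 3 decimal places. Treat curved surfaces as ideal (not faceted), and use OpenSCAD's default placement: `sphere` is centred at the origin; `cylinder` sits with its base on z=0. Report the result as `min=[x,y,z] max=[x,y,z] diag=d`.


min=[-36.800,-32.800,-20.200] max=[17.400,21.400,4.500] diag=80.532

A = translate([-9.7, -5.7, -11]) cylinder(h=6.3, r=17.9) → bbox [-27.6,-23.6,-11] .. [8.2,12.2,-4.7]
B = sphere(r=9.2) → bbox [-9.2,-9.2,-9.2] .. [9.2,9.2,9.2]
lo = A.lo+B.lo = [-27.6-9.2, -23.6-9.2, -11-9.2] = [-36.800,-32.800,-20.200]
hi = A.hi+B.hi = [8.2+9.2, 12.2+9.2, -4.7+9.2] = [17.400,21.400,4.500]
diag = √(54.2²+54.2²+24.7²) = √6485.37 = 80.532


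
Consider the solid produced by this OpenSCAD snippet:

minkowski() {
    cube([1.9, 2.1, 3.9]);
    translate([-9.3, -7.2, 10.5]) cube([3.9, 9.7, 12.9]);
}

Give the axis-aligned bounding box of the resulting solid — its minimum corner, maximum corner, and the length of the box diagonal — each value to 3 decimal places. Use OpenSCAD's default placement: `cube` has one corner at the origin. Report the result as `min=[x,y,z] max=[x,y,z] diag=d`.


A = translate([-9.3, -7.2, 10.5]) cube([3.9, 9.7, 12.9]) → bbox [-9.3,-7.2,10.5] .. [-5.4,2.5,23.4]
B = cube([1.9, 2.1, 3.9]) → bbox [0,0,0] .. [1.9,2.1,3.9]
lo = A.lo+B.lo = [-9.3+0, -7.2+0, 10.5+0] = [-9.300,-7.200,10.500]
hi = A.hi+B.hi = [-5.4+1.9, 2.5+2.1, 23.4+3.9] = [-3.500,4.600,27.300]
diag = √(5.8²+11.8²+16.8²) = √455.12 = 21.334

min=[-9.300,-7.200,10.500] max=[-3.500,4.600,27.300] diag=21.334


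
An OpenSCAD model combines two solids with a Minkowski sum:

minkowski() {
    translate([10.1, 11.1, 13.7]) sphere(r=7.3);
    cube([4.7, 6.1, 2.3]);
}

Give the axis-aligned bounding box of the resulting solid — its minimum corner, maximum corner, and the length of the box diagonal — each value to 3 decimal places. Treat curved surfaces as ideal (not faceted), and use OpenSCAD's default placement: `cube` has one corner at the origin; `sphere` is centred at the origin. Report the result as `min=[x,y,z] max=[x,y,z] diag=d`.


min=[2.800,3.800,6.400] max=[22.100,24.500,23.300] diag=32.963

A = translate([10.1, 11.1, 13.7]) sphere(r=7.3) → bbox [2.8,3.8,6.4] .. [17.4,18.4,21]
B = cube([4.7, 6.1, 2.3]) → bbox [0,0,0] .. [4.7,6.1,2.3]
lo = A.lo+B.lo = [2.8+0, 3.8+0, 6.4+0] = [2.800,3.800,6.400]
hi = A.hi+B.hi = [17.4+4.7, 18.4+6.1, 21+2.3] = [22.100,24.500,23.300]
diag = √(19.3²+20.7²+16.9²) = √1086.59 = 32.963


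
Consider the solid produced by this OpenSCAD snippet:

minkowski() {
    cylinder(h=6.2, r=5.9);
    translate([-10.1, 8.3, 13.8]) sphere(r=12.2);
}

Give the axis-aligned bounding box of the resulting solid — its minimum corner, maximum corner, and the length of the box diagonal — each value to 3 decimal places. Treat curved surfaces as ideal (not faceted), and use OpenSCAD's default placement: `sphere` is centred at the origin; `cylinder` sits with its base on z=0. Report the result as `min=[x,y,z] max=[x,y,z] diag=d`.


min=[-28.200,-9.800,1.600] max=[8.000,26.400,32.200] diag=59.643

A = translate([-10.1, 8.3, 13.8]) sphere(r=12.2) → bbox [-22.3,-3.9,1.6] .. [2.1,20.5,26]
B = cylinder(h=6.2, r=5.9) → bbox [-5.9,-5.9,0] .. [5.9,5.9,6.2]
lo = A.lo+B.lo = [-22.3-5.9, -3.9-5.9, 1.6+0] = [-28.200,-9.800,1.600]
hi = A.hi+B.hi = [2.1+5.9, 20.5+5.9, 26+6.2] = [8.000,26.400,32.200]
diag = √(36.2²+36.2²+30.6²) = √3557.24 = 59.643


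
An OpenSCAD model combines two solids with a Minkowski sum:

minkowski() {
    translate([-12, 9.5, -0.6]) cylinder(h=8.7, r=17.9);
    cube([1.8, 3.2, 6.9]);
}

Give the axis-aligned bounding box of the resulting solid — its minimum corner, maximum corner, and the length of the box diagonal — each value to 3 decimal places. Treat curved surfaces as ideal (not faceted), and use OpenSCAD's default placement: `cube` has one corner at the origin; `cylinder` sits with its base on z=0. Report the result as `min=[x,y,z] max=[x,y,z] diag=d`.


A = translate([-12, 9.5, -0.6]) cylinder(h=8.7, r=17.9) → bbox [-29.9,-8.4,-0.6] .. [5.9,27.4,8.1]
B = cube([1.8, 3.2, 6.9]) → bbox [0,0,0] .. [1.8,3.2,6.9]
lo = A.lo+B.lo = [-29.9+0, -8.4+0, -0.6+0] = [-29.900,-8.400,-0.600]
hi = A.hi+B.hi = [5.9+1.8, 27.4+3.2, 8.1+6.9] = [7.700,30.600,15.000]
diag = √(37.6²+39²+15.6²) = √3178.12 = 56.375

min=[-29.900,-8.400,-0.600] max=[7.700,30.600,15.000] diag=56.375


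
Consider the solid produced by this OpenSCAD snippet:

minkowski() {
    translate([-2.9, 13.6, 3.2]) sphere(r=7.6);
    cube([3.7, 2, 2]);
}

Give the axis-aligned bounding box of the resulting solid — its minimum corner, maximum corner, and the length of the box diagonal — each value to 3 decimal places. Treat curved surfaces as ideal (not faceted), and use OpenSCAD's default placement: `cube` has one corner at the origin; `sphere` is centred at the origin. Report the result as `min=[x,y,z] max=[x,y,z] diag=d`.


A = translate([-2.9, 13.6, 3.2]) sphere(r=7.6) → bbox [-10.5,6,-4.4] .. [4.7,21.2,10.8]
B = cube([3.7, 2, 2]) → bbox [0,0,0] .. [3.7,2,2]
lo = A.lo+B.lo = [-10.5+0, 6+0, -4.4+0] = [-10.500,6.000,-4.400]
hi = A.hi+B.hi = [4.7+3.7, 21.2+2, 10.8+2] = [8.400,23.200,12.800]
diag = √(18.9²+17.2²+17.2²) = √948.89 = 30.804

min=[-10.500,6.000,-4.400] max=[8.400,23.200,12.800] diag=30.804


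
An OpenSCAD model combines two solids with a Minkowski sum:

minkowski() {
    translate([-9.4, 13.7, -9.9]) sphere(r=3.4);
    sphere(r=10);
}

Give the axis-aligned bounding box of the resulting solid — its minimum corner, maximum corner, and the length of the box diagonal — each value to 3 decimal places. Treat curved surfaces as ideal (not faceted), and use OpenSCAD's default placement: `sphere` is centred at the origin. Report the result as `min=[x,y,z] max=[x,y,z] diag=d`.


A = translate([-9.4, 13.7, -9.9]) sphere(r=3.4) → bbox [-12.8,10.3,-13.3] .. [-6,17.1,-6.5]
B = sphere(r=10) → bbox [-10,-10,-10] .. [10,10,10]
lo = A.lo+B.lo = [-12.8-10, 10.3-10, -13.3-10] = [-22.800,0.300,-23.300]
hi = A.hi+B.hi = [-6+10, 17.1+10, -6.5+10] = [4.000,27.100,3.500]
diag = √(26.8²+26.8²+26.8²) = √2154.72 = 46.419

min=[-22.800,0.300,-23.300] max=[4.000,27.100,3.500] diag=46.419


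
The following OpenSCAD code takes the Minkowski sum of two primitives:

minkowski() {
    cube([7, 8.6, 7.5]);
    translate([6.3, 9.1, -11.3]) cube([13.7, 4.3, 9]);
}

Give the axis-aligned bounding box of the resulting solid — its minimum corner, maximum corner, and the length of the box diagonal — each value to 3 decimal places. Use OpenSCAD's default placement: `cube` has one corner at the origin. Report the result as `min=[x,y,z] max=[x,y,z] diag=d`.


A = translate([6.3, 9.1, -11.3]) cube([13.7, 4.3, 9]) → bbox [6.3,9.1,-11.3] .. [20,13.4,-2.3]
B = cube([7, 8.6, 7.5]) → bbox [0,0,0] .. [7,8.6,7.5]
lo = A.lo+B.lo = [6.3+0, 9.1+0, -11.3+0] = [6.300,9.100,-11.300]
hi = A.hi+B.hi = [20+7, 13.4+8.6, -2.3+7.5] = [27.000,22.000,5.200]
diag = √(20.7²+12.9²+16.5²) = √867.15 = 29.447

min=[6.300,9.100,-11.300] max=[27.000,22.000,5.200] diag=29.447


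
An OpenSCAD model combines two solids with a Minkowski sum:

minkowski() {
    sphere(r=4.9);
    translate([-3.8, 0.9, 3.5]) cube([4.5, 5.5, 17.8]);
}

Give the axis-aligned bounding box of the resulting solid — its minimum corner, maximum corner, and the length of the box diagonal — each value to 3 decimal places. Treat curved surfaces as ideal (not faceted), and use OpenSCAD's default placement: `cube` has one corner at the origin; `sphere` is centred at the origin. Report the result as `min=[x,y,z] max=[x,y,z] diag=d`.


A = translate([-3.8, 0.9, 3.5]) cube([4.5, 5.5, 17.8]) → bbox [-3.8,0.9,3.5] .. [0.7,6.4,21.3]
B = sphere(r=4.9) → bbox [-4.9,-4.9,-4.9] .. [4.9,4.9,4.9]
lo = A.lo+B.lo = [-3.8-4.9, 0.9-4.9, 3.5-4.9] = [-8.700,-4.000,-1.400]
hi = A.hi+B.hi = [0.7+4.9, 6.4+4.9, 21.3+4.9] = [5.600,11.300,26.200]
diag = √(14.3²+15.3²+27.6²) = √1200.34 = 34.646

min=[-8.700,-4.000,-1.400] max=[5.600,11.300,26.200] diag=34.646


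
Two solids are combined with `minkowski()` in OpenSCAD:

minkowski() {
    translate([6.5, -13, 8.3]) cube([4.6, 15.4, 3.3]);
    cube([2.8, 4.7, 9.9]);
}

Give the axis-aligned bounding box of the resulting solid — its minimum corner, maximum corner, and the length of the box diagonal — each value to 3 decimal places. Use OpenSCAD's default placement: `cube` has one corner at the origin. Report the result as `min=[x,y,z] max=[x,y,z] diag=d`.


A = translate([6.5, -13, 8.3]) cube([4.6, 15.4, 3.3]) → bbox [6.5,-13,8.3] .. [11.1,2.4,11.6]
B = cube([2.8, 4.7, 9.9]) → bbox [0,0,0] .. [2.8,4.7,9.9]
lo = A.lo+B.lo = [6.5+0, -13+0, 8.3+0] = [6.500,-13.000,8.300]
hi = A.hi+B.hi = [11.1+2.8, 2.4+4.7, 11.6+9.9] = [13.900,7.100,21.500]
diag = √(7.4²+20.1²+13.2²) = √633.01 = 25.160

min=[6.500,-13.000,8.300] max=[13.900,7.100,21.500] diag=25.160


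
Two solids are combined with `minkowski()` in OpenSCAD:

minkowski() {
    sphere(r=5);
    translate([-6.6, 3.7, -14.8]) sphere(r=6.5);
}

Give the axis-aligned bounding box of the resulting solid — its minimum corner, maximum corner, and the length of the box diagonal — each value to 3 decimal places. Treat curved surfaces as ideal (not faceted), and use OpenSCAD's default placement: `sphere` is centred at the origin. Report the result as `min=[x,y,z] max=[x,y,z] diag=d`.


A = translate([-6.6, 3.7, -14.8]) sphere(r=6.5) → bbox [-13.1,-2.8,-21.3] .. [-0.1,10.2,-8.3]
B = sphere(r=5) → bbox [-5,-5,-5] .. [5,5,5]
lo = A.lo+B.lo = [-13.1-5, -2.8-5, -21.3-5] = [-18.100,-7.800,-26.300]
hi = A.hi+B.hi = [-0.1+5, 10.2+5, -8.3+5] = [4.900,15.200,-3.300]
diag = √(23²+23²+23²) = √1587 = 39.837

min=[-18.100,-7.800,-26.300] max=[4.900,15.200,-3.300] diag=39.837


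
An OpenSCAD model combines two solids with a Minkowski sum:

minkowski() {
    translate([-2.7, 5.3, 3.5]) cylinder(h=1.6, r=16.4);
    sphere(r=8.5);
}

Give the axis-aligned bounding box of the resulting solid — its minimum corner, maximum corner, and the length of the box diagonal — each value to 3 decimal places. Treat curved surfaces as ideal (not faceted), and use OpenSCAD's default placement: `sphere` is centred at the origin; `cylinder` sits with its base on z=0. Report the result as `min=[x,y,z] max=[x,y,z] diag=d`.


min=[-27.600,-19.600,-5.000] max=[22.200,30.200,13.600] diag=72.843

A = translate([-2.7, 5.3, 3.5]) cylinder(h=1.6, r=16.4) → bbox [-19.1,-11.1,3.5] .. [13.7,21.7,5.1]
B = sphere(r=8.5) → bbox [-8.5,-8.5,-8.5] .. [8.5,8.5,8.5]
lo = A.lo+B.lo = [-19.1-8.5, -11.1-8.5, 3.5-8.5] = [-27.600,-19.600,-5.000]
hi = A.hi+B.hi = [13.7+8.5, 21.7+8.5, 5.1+8.5] = [22.200,30.200,13.600]
diag = √(49.8²+49.8²+18.6²) = √5306.04 = 72.843


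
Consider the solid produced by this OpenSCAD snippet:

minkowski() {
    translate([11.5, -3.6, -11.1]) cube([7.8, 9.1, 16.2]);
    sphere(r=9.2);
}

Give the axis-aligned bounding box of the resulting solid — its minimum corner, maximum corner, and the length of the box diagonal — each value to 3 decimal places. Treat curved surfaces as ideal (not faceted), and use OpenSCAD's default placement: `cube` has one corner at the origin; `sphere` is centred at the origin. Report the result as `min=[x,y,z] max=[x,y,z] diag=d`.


A = translate([11.5, -3.6, -11.1]) cube([7.8, 9.1, 16.2]) → bbox [11.5,-3.6,-11.1] .. [19.3,5.5,5.1]
B = sphere(r=9.2) → bbox [-9.2,-9.2,-9.2] .. [9.2,9.2,9.2]
lo = A.lo+B.lo = [11.5-9.2, -3.6-9.2, -11.1-9.2] = [2.300,-12.800,-20.300]
hi = A.hi+B.hi = [19.3+9.2, 5.5+9.2, 5.1+9.2] = [28.500,14.700,14.300]
diag = √(26.2²+27.5²+34.6²) = √2639.85 = 51.379

min=[2.300,-12.800,-20.300] max=[28.500,14.700,14.300] diag=51.379


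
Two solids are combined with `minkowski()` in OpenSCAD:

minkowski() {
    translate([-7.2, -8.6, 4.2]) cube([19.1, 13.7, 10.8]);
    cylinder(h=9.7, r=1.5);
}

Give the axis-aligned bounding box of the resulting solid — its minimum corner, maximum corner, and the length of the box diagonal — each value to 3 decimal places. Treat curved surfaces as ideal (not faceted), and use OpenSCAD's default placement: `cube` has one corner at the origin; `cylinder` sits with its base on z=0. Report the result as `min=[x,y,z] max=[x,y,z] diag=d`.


A = translate([-7.2, -8.6, 4.2]) cube([19.1, 13.7, 10.8]) → bbox [-7.2,-8.6,4.2] .. [11.9,5.1,15]
B = cylinder(h=9.7, r=1.5) → bbox [-1.5,-1.5,0] .. [1.5,1.5,9.7]
lo = A.lo+B.lo = [-7.2-1.5, -8.6-1.5, 4.2+0] = [-8.700,-10.100,4.200]
hi = A.hi+B.hi = [11.9+1.5, 5.1+1.5, 15+9.7] = [13.400,6.600,24.700]
diag = √(22.1²+16.7²+20.5²) = √1187.55 = 34.461

min=[-8.700,-10.100,4.200] max=[13.400,6.600,24.700] diag=34.461


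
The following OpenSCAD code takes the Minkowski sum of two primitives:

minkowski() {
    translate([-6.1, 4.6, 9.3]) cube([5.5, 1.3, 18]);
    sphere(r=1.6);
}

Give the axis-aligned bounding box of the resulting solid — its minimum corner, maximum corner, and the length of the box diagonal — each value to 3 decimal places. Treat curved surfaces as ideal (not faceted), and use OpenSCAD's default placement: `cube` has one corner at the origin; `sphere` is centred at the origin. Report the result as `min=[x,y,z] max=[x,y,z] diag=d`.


min=[-7.700,3.000,7.700] max=[1.000,7.500,28.900] diag=23.353

A = translate([-6.1, 4.6, 9.3]) cube([5.5, 1.3, 18]) → bbox [-6.1,4.6,9.3] .. [-0.6,5.9,27.3]
B = sphere(r=1.6) → bbox [-1.6,-1.6,-1.6] .. [1.6,1.6,1.6]
lo = A.lo+B.lo = [-6.1-1.6, 4.6-1.6, 9.3-1.6] = [-7.700,3.000,7.700]
hi = A.hi+B.hi = [-0.6+1.6, 5.9+1.6, 27.3+1.6] = [1.000,7.500,28.900]
diag = √(8.7²+4.5²+21.2²) = √545.38 = 23.353


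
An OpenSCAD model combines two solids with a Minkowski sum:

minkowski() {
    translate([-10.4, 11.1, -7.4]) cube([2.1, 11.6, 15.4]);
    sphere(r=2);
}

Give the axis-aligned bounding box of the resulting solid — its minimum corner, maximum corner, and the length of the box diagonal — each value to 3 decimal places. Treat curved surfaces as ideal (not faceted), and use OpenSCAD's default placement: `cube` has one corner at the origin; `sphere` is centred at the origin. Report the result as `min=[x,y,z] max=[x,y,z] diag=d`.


A = translate([-10.4, 11.1, -7.4]) cube([2.1, 11.6, 15.4]) → bbox [-10.4,11.1,-7.4] .. [-8.3,22.7,8]
B = sphere(r=2) → bbox [-2,-2,-2] .. [2,2,2]
lo = A.lo+B.lo = [-10.4-2, 11.1-2, -7.4-2] = [-12.400,9.100,-9.400]
hi = A.hi+B.hi = [-8.3+2, 22.7+2, 8+2] = [-6.300,24.700,10.000]
diag = √(6.1²+15.6²+19.4²) = √656.93 = 25.631

min=[-12.400,9.100,-9.400] max=[-6.300,24.700,10.000] diag=25.631


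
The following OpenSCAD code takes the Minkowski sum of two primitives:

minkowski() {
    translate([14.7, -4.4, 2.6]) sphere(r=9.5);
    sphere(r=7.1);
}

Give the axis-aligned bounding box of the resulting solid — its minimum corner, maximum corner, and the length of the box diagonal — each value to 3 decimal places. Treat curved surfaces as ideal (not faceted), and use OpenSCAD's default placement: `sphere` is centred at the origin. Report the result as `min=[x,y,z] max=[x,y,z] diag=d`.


min=[-1.900,-21.000,-14.000] max=[31.300,12.200,19.200] diag=57.504

A = translate([14.7, -4.4, 2.6]) sphere(r=9.5) → bbox [5.2,-13.9,-6.9] .. [24.2,5.1,12.1]
B = sphere(r=7.1) → bbox [-7.1,-7.1,-7.1] .. [7.1,7.1,7.1]
lo = A.lo+B.lo = [5.2-7.1, -13.9-7.1, -6.9-7.1] = [-1.900,-21.000,-14.000]
hi = A.hi+B.hi = [24.2+7.1, 5.1+7.1, 12.1+7.1] = [31.300,12.200,19.200]
diag = √(33.2²+33.2²+33.2²) = √3306.72 = 57.504


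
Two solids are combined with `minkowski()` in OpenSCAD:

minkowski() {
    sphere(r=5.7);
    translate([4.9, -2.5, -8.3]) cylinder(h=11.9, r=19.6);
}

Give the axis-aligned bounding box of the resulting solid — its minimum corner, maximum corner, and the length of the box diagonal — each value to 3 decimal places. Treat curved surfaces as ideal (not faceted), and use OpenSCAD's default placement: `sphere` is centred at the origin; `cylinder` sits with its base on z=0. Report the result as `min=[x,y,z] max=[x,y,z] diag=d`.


A = translate([4.9, -2.5, -8.3]) cylinder(h=11.9, r=19.6) → bbox [-14.7,-22.1,-8.3] .. [24.5,17.1,3.6]
B = sphere(r=5.7) → bbox [-5.7,-5.7,-5.7] .. [5.7,5.7,5.7]
lo = A.lo+B.lo = [-14.7-5.7, -22.1-5.7, -8.3-5.7] = [-20.400,-27.800,-14.000]
hi = A.hi+B.hi = [24.5+5.7, 17.1+5.7, 3.6+5.7] = [30.200,22.800,9.300]
diag = √(50.6²+50.6²+23.3²) = √5663.61 = 75.257

min=[-20.400,-27.800,-14.000] max=[30.200,22.800,9.300] diag=75.257


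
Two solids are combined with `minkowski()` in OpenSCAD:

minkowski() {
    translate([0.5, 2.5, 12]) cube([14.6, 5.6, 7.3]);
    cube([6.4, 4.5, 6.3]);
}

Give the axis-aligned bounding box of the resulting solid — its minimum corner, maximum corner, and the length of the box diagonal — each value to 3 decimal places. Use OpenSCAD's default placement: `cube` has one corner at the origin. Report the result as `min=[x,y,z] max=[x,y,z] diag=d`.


A = translate([0.5, 2.5, 12]) cube([14.6, 5.6, 7.3]) → bbox [0.5,2.5,12] .. [15.1,8.1,19.3]
B = cube([6.4, 4.5, 6.3]) → bbox [0,0,0] .. [6.4,4.5,6.3]
lo = A.lo+B.lo = [0.5+0, 2.5+0, 12+0] = [0.500,2.500,12.000]
hi = A.hi+B.hi = [15.1+6.4, 8.1+4.5, 19.3+6.3] = [21.500,12.600,25.600]
diag = √(21²+10.1²+13.6²) = √727.97 = 26.981

min=[0.500,2.500,12.000] max=[21.500,12.600,25.600] diag=26.981


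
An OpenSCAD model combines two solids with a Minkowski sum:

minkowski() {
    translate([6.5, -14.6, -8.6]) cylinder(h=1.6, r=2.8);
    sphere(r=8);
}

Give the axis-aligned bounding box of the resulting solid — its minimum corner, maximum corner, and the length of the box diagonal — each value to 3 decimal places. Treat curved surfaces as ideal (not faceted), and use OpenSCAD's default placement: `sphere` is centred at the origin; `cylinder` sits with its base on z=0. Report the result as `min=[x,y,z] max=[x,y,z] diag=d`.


A = translate([6.5, -14.6, -8.6]) cylinder(h=1.6, r=2.8) → bbox [3.7,-17.4,-8.6] .. [9.3,-11.8,-7]
B = sphere(r=8) → bbox [-8,-8,-8] .. [8,8,8]
lo = A.lo+B.lo = [3.7-8, -17.4-8, -8.6-8] = [-4.300,-25.400,-16.600]
hi = A.hi+B.hi = [9.3+8, -11.8+8, -7+8] = [17.300,-3.800,1.000]
diag = √(21.6²+21.6²+17.6²) = √1242.88 = 35.255

min=[-4.300,-25.400,-16.600] max=[17.300,-3.800,1.000] diag=35.255


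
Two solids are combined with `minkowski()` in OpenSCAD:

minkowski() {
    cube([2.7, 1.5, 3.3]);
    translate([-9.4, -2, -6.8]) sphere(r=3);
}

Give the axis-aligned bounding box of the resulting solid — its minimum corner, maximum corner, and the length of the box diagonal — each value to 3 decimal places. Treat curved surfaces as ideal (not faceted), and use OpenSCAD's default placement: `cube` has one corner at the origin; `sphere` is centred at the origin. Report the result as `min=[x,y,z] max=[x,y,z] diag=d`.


min=[-12.400,-5.000,-9.800] max=[-3.700,2.500,-0.500] diag=14.779

A = translate([-9.4, -2, -6.8]) sphere(r=3) → bbox [-12.4,-5,-9.8] .. [-6.4,1,-3.8]
B = cube([2.7, 1.5, 3.3]) → bbox [0,0,0] .. [2.7,1.5,3.3]
lo = A.lo+B.lo = [-12.4+0, -5+0, -9.8+0] = [-12.400,-5.000,-9.800]
hi = A.hi+B.hi = [-6.4+2.7, 1+1.5, -3.8+3.3] = [-3.700,2.500,-0.500]
diag = √(8.7²+7.5²+9.3²) = √218.43 = 14.779


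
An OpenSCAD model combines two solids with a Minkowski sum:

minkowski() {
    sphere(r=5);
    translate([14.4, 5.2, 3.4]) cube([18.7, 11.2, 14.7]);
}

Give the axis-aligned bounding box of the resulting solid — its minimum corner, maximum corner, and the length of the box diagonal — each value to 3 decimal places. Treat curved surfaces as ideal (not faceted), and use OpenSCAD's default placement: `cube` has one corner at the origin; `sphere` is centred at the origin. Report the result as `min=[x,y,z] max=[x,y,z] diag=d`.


min=[9.400,0.200,-1.600] max=[38.100,21.400,23.100] diag=43.396

A = translate([14.4, 5.2, 3.4]) cube([18.7, 11.2, 14.7]) → bbox [14.4,5.2,3.4] .. [33.1,16.4,18.1]
B = sphere(r=5) → bbox [-5,-5,-5] .. [5,5,5]
lo = A.lo+B.lo = [14.4-5, 5.2-5, 3.4-5] = [9.400,0.200,-1.600]
hi = A.hi+B.hi = [33.1+5, 16.4+5, 18.1+5] = [38.100,21.400,23.100]
diag = √(28.7²+21.2²+24.7²) = √1883.22 = 43.396


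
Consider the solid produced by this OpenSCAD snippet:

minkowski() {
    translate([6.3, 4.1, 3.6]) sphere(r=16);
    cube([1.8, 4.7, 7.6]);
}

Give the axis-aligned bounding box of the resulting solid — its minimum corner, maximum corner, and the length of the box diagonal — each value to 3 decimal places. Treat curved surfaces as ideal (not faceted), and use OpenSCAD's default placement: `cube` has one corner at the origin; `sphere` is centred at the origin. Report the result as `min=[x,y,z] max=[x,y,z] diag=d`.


min=[-9.700,-11.900,-12.400] max=[24.100,24.800,27.200] diag=63.698

A = translate([6.3, 4.1, 3.6]) sphere(r=16) → bbox [-9.7,-11.9,-12.4] .. [22.3,20.1,19.6]
B = cube([1.8, 4.7, 7.6]) → bbox [0,0,0] .. [1.8,4.7,7.6]
lo = A.lo+B.lo = [-9.7+0, -11.9+0, -12.4+0] = [-9.700,-11.900,-12.400]
hi = A.hi+B.hi = [22.3+1.8, 20.1+4.7, 19.6+7.6] = [24.100,24.800,27.200]
diag = √(33.8²+36.7²+39.6²) = √4057.49 = 63.698


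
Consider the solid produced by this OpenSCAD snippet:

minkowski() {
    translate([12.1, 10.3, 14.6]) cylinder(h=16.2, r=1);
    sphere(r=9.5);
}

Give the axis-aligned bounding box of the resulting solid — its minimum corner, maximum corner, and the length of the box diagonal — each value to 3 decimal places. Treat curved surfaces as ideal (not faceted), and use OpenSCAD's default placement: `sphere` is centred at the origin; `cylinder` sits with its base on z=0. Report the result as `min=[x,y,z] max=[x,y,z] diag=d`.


A = translate([12.1, 10.3, 14.6]) cylinder(h=16.2, r=1) → bbox [11.1,9.3,14.6] .. [13.1,11.3,30.8]
B = sphere(r=9.5) → bbox [-9.5,-9.5,-9.5] .. [9.5,9.5,9.5]
lo = A.lo+B.lo = [11.1-9.5, 9.3-9.5, 14.6-9.5] = [1.600,-0.200,5.100]
hi = A.hi+B.hi = [13.1+9.5, 11.3+9.5, 30.8+9.5] = [22.600,20.800,40.300]
diag = √(21²+21²+35.2²) = √2121.04 = 46.055

min=[1.600,-0.200,5.100] max=[22.600,20.800,40.300] diag=46.055


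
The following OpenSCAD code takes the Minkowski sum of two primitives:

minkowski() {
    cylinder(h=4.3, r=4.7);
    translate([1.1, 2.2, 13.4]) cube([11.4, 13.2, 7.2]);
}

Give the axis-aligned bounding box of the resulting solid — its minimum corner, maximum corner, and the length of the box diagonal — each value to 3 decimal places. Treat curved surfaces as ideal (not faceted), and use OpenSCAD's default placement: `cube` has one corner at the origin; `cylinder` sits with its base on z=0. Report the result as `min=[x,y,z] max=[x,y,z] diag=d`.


A = translate([1.1, 2.2, 13.4]) cube([11.4, 13.2, 7.2]) → bbox [1.1,2.2,13.4] .. [12.5,15.4,20.6]
B = cylinder(h=4.3, r=4.7) → bbox [-4.7,-4.7,0] .. [4.7,4.7,4.3]
lo = A.lo+B.lo = [1.1-4.7, 2.2-4.7, 13.4+0] = [-3.600,-2.500,13.400]
hi = A.hi+B.hi = [12.5+4.7, 15.4+4.7, 20.6+4.3] = [17.200,20.100,24.900]
diag = √(20.8²+22.6²+11.5²) = √1075.65 = 32.797

min=[-3.600,-2.500,13.400] max=[17.200,20.100,24.900] diag=32.797


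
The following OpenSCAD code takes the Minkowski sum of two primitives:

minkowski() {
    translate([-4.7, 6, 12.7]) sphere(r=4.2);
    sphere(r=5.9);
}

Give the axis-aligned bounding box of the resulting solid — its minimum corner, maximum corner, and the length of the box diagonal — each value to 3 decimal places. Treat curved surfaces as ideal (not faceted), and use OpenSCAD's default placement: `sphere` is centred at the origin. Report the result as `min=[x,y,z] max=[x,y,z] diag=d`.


min=[-14.800,-4.100,2.600] max=[5.400,16.100,22.800] diag=34.987

A = translate([-4.7, 6, 12.7]) sphere(r=4.2) → bbox [-8.9,1.8,8.5] .. [-0.5,10.2,16.9]
B = sphere(r=5.9) → bbox [-5.9,-5.9,-5.9] .. [5.9,5.9,5.9]
lo = A.lo+B.lo = [-8.9-5.9, 1.8-5.9, 8.5-5.9] = [-14.800,-4.100,2.600]
hi = A.hi+B.hi = [-0.5+5.9, 10.2+5.9, 16.9+5.9] = [5.400,16.100,22.800]
diag = √(20.2²+20.2²+20.2²) = √1224.12 = 34.987


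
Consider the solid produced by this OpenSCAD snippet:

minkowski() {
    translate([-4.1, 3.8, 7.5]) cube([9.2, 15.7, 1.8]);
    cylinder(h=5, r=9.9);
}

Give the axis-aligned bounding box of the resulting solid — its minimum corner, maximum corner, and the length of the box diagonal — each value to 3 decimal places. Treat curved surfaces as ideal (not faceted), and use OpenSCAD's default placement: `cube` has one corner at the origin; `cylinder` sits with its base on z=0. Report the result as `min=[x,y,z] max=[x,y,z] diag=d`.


min=[-14.000,-6.100,7.500] max=[15.000,29.400,14.300] diag=46.341

A = translate([-4.1, 3.8, 7.5]) cube([9.2, 15.7, 1.8]) → bbox [-4.1,3.8,7.5] .. [5.1,19.5,9.3]
B = cylinder(h=5, r=9.9) → bbox [-9.9,-9.9,0] .. [9.9,9.9,5]
lo = A.lo+B.lo = [-4.1-9.9, 3.8-9.9, 7.5+0] = [-14.000,-6.100,7.500]
hi = A.hi+B.hi = [5.1+9.9, 19.5+9.9, 9.3+5] = [15.000,29.400,14.300]
diag = √(29²+35.5²+6.8²) = √2147.49 = 46.341


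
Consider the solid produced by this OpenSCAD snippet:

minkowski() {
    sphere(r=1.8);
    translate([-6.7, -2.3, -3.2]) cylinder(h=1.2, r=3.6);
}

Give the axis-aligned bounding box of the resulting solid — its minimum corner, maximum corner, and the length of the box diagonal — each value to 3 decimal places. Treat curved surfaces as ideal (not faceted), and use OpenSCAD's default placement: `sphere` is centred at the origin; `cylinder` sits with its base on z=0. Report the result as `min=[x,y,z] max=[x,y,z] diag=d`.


min=[-12.100,-7.700,-5.000] max=[-1.300,3.100,-0.200] diag=16.010

A = translate([-6.7, -2.3, -3.2]) cylinder(h=1.2, r=3.6) → bbox [-10.3,-5.9,-3.2] .. [-3.1,1.3,-2]
B = sphere(r=1.8) → bbox [-1.8,-1.8,-1.8] .. [1.8,1.8,1.8]
lo = A.lo+B.lo = [-10.3-1.8, -5.9-1.8, -3.2-1.8] = [-12.100,-7.700,-5.000]
hi = A.hi+B.hi = [-3.1+1.8, 1.3+1.8, -2+1.8] = [-1.300,3.100,-0.200]
diag = √(10.8²+10.8²+4.8²) = √256.32 = 16.010


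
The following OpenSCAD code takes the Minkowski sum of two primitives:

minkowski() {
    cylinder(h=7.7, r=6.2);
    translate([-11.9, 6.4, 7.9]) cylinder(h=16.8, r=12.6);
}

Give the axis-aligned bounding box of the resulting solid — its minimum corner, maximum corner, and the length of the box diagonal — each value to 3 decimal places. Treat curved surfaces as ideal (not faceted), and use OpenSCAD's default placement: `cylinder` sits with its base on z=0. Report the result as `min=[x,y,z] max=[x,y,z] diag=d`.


min=[-30.700,-12.400,7.900] max=[6.900,25.200,32.400] diag=58.547

A = translate([-11.9, 6.4, 7.9]) cylinder(h=16.8, r=12.6) → bbox [-24.5,-6.2,7.9] .. [0.7,19,24.7]
B = cylinder(h=7.7, r=6.2) → bbox [-6.2,-6.2,0] .. [6.2,6.2,7.7]
lo = A.lo+B.lo = [-24.5-6.2, -6.2-6.2, 7.9+0] = [-30.700,-12.400,7.900]
hi = A.hi+B.hi = [0.7+6.2, 19+6.2, 24.7+7.7] = [6.900,25.200,32.400]
diag = √(37.6²+37.6²+24.5²) = √3427.77 = 58.547


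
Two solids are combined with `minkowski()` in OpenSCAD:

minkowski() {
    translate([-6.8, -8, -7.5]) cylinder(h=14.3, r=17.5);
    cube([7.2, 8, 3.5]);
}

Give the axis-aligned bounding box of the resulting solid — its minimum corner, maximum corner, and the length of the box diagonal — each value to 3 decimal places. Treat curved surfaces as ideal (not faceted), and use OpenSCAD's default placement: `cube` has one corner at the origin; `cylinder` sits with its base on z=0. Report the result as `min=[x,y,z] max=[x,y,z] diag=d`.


A = translate([-6.8, -8, -7.5]) cylinder(h=14.3, r=17.5) → bbox [-24.3,-25.5,-7.5] .. [10.7,9.5,6.8]
B = cube([7.2, 8, 3.5]) → bbox [0,0,0] .. [7.2,8,3.5]
lo = A.lo+B.lo = [-24.3+0, -25.5+0, -7.5+0] = [-24.300,-25.500,-7.500]
hi = A.hi+B.hi = [10.7+7.2, 9.5+8, 6.8+3.5] = [17.900,17.500,10.300]
diag = √(42.2²+43²+17.8²) = √3946.68 = 62.823

min=[-24.300,-25.500,-7.500] max=[17.900,17.500,10.300] diag=62.823


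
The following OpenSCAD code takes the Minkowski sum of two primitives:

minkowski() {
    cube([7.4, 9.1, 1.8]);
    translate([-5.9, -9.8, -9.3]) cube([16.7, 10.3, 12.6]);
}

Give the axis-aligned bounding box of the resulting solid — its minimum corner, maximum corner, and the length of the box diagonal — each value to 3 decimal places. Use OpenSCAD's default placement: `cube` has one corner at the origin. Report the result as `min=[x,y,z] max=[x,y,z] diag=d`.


min=[-5.900,-9.800,-9.300] max=[18.200,9.600,5.100] diag=34.125

A = translate([-5.9, -9.8, -9.3]) cube([16.7, 10.3, 12.6]) → bbox [-5.9,-9.8,-9.3] .. [10.8,0.5,3.3]
B = cube([7.4, 9.1, 1.8]) → bbox [0,0,0] .. [7.4,9.1,1.8]
lo = A.lo+B.lo = [-5.9+0, -9.8+0, -9.3+0] = [-5.900,-9.800,-9.300]
hi = A.hi+B.hi = [10.8+7.4, 0.5+9.1, 3.3+1.8] = [18.200,9.600,5.100]
diag = √(24.1²+19.4²+14.4²) = √1164.53 = 34.125


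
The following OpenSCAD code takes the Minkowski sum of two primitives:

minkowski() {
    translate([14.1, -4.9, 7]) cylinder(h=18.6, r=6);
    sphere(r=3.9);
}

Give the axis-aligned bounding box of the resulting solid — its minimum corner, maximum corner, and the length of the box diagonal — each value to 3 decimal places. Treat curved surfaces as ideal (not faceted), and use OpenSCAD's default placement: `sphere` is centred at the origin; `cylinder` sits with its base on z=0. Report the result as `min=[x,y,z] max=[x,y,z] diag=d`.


A = translate([14.1, -4.9, 7]) cylinder(h=18.6, r=6) → bbox [8.1,-10.9,7] .. [20.1,1.1,25.6]
B = sphere(r=3.9) → bbox [-3.9,-3.9,-3.9] .. [3.9,3.9,3.9]
lo = A.lo+B.lo = [8.1-3.9, -10.9-3.9, 7-3.9] = [4.200,-14.800,3.100]
hi = A.hi+B.hi = [20.1+3.9, 1.1+3.9, 25.6+3.9] = [24.000,5.000,29.500]
diag = √(19.8²+19.8²+26.4²) = √1481.04 = 38.484

min=[4.200,-14.800,3.100] max=[24.000,5.000,29.500] diag=38.484


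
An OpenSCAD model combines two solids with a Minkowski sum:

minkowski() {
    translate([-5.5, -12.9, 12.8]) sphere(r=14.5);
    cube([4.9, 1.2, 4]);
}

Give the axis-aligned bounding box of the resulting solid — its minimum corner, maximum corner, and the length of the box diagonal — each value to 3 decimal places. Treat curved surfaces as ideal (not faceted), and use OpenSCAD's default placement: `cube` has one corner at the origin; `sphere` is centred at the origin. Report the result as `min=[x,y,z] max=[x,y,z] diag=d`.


A = translate([-5.5, -12.9, 12.8]) sphere(r=14.5) → bbox [-20,-27.4,-1.7] .. [9,1.6,27.3]
B = cube([4.9, 1.2, 4]) → bbox [0,0,0] .. [4.9,1.2,4]
lo = A.lo+B.lo = [-20+0, -27.4+0, -1.7+0] = [-20.000,-27.400,-1.700]
hi = A.hi+B.hi = [9+4.9, 1.6+1.2, 27.3+4] = [13.900,2.800,31.300]
diag = √(33.9²+30.2²+33²) = √3150.25 = 56.127

min=[-20.000,-27.400,-1.700] max=[13.900,2.800,31.300] diag=56.127


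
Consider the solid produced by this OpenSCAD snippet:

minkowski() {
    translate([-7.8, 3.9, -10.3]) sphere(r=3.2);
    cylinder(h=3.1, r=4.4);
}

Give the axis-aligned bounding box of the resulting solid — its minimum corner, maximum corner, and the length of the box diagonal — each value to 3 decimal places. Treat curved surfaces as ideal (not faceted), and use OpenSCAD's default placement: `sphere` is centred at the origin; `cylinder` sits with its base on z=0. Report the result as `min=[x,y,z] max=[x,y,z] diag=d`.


A = translate([-7.8, 3.9, -10.3]) sphere(r=3.2) → bbox [-11,0.7,-13.5] .. [-4.6,7.1,-7.1]
B = cylinder(h=3.1, r=4.4) → bbox [-4.4,-4.4,0] .. [4.4,4.4,3.1]
lo = A.lo+B.lo = [-11-4.4, 0.7-4.4, -13.5+0] = [-15.400,-3.700,-13.500]
hi = A.hi+B.hi = [-4.6+4.4, 7.1+4.4, -7.1+3.1] = [-0.200,11.500,-4.000]
diag = √(15.2²+15.2²+9.5²) = √552.33 = 23.502

min=[-15.400,-3.700,-13.500] max=[-0.200,11.500,-4.000] diag=23.502
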